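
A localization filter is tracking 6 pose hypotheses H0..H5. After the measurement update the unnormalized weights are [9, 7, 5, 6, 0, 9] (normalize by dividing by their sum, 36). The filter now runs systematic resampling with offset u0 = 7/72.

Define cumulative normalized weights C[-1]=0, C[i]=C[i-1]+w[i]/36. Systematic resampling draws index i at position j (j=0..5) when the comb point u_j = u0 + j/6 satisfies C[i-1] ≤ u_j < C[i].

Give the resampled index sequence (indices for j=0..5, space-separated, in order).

C = [1/4, 4/9, 7/12, 3/4, 3/4, 1]
j=0: u_0=7/72 ∈ [0, 1/4) → index 0
j=1: u_1=19/72 ∈ [1/4, 4/9) → index 1
j=2: u_2=31/72 ∈ [1/4, 4/9) → index 1
j=3: u_3=43/72 ∈ [7/12, 3/4) → index 3
j=4: u_4=55/72 ∈ [3/4, 1) → index 5
j=5: u_5=67/72 ∈ [3/4, 1) → index 5

0 1 1 3 5 5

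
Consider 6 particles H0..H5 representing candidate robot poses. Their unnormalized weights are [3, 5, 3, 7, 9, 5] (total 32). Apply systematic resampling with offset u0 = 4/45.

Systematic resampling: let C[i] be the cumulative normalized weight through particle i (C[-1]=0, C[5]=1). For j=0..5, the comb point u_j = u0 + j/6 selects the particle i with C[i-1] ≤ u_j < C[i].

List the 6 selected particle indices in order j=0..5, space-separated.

0 2 3 4 4 5

C = [3/32, 1/4, 11/32, 9/16, 27/32, 1]
j=0: u_0=4/45 ∈ [0, 3/32) → index 0
j=1: u_1=23/90 ∈ [1/4, 11/32) → index 2
j=2: u_2=19/45 ∈ [11/32, 9/16) → index 3
j=3: u_3=53/90 ∈ [9/16, 27/32) → index 4
j=4: u_4=34/45 ∈ [9/16, 27/32) → index 4
j=5: u_5=83/90 ∈ [27/32, 1) → index 5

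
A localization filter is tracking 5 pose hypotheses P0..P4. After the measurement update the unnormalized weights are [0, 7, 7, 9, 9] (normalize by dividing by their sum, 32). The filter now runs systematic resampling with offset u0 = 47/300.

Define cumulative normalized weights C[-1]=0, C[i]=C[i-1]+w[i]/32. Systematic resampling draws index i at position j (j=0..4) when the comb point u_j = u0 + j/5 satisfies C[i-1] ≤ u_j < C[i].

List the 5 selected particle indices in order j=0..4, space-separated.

1 2 3 4 4

C = [0, 7/32, 7/16, 23/32, 1]
j=0: u_0=47/300 ∈ [0, 7/32) → index 1
j=1: u_1=107/300 ∈ [7/32, 7/16) → index 2
j=2: u_2=167/300 ∈ [7/16, 23/32) → index 3
j=3: u_3=227/300 ∈ [23/32, 1) → index 4
j=4: u_4=287/300 ∈ [23/32, 1) → index 4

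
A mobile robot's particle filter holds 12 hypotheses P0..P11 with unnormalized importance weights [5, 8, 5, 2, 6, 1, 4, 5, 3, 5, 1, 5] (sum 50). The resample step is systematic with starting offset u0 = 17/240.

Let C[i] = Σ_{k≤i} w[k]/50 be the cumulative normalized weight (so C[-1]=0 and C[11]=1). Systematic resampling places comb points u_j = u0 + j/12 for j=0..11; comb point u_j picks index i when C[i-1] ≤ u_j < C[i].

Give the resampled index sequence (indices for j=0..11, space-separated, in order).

C = [1/10, 13/50, 9/25, 2/5, 13/25, 27/50, 31/50, 18/25, 39/50, 22/25, 9/10, 1]
j=0: u_0=17/240 ∈ [0, 1/10) → index 0
j=1: u_1=37/240 ∈ [1/10, 13/50) → index 1
j=2: u_2=19/80 ∈ [1/10, 13/50) → index 1
j=3: u_3=77/240 ∈ [13/50, 9/25) → index 2
j=4: u_4=97/240 ∈ [2/5, 13/25) → index 4
j=5: u_5=39/80 ∈ [2/5, 13/25) → index 4
j=6: u_6=137/240 ∈ [27/50, 31/50) → index 6
j=7: u_7=157/240 ∈ [31/50, 18/25) → index 7
j=8: u_8=59/80 ∈ [18/25, 39/50) → index 8
j=9: u_9=197/240 ∈ [39/50, 22/25) → index 9
j=10: u_10=217/240 ∈ [9/10, 1) → index 11
j=11: u_11=79/80 ∈ [9/10, 1) → index 11

0 1 1 2 4 4 6 7 8 9 11 11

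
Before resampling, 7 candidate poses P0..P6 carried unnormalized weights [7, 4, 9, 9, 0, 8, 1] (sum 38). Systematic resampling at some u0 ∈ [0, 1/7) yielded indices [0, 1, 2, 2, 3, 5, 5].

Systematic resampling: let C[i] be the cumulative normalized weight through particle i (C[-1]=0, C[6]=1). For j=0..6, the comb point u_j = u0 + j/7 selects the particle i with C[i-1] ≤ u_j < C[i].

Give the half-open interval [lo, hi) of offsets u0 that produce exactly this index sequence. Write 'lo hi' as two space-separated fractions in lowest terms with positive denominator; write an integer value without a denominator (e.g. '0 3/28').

C = [7/38, 11/38, 10/19, 29/38, 29/38, 37/38, 1]
j=0 picked index 0: u0 ∈ [0, 7/38)
j=1 picked index 1: u0 ∈ [11/266, 39/266)
j=2 picked index 2: u0 ∈ [1/266, 32/133)
j=3 picked index 2: u0 ∈ [-37/266, 13/133)
j=4 picked index 3: u0 ∈ [-6/133, 51/266)
j=5 picked index 5: u0 ∈ [13/266, 69/266)
j=6 picked index 5: u0 ∈ [-25/266, 31/266)
intersection: [13/266, 13/133)

13/266 13/133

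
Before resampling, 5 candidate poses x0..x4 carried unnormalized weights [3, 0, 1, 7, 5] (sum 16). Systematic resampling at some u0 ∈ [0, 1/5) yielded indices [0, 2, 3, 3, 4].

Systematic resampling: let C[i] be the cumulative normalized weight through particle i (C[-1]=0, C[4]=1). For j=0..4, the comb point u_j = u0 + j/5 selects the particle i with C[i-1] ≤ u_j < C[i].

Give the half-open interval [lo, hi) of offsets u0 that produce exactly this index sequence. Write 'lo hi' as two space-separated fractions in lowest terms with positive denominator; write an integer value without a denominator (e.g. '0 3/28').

0 1/20

C = [3/16, 3/16, 1/4, 11/16, 1]
j=0 picked index 0: u0 ∈ [0, 3/16)
j=1 picked index 2: u0 ∈ [-1/80, 1/20)
j=2 picked index 3: u0 ∈ [-3/20, 23/80)
j=3 picked index 3: u0 ∈ [-7/20, 7/80)
j=4 picked index 4: u0 ∈ [-9/80, 1/5)
intersection: [0, 1/20)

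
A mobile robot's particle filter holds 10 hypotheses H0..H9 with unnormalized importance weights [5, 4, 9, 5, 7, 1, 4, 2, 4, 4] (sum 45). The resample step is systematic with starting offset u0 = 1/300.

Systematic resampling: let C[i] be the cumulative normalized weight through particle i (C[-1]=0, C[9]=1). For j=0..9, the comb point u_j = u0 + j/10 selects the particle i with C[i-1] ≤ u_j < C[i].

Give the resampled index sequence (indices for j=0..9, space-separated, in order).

0 0 2 2 3 3 4 6 7 8

C = [1/9, 1/5, 2/5, 23/45, 2/3, 31/45, 7/9, 37/45, 41/45, 1]
j=0: u_0=1/300 ∈ [0, 1/9) → index 0
j=1: u_1=31/300 ∈ [0, 1/9) → index 0
j=2: u_2=61/300 ∈ [1/5, 2/5) → index 2
j=3: u_3=91/300 ∈ [1/5, 2/5) → index 2
j=4: u_4=121/300 ∈ [2/5, 23/45) → index 3
j=5: u_5=151/300 ∈ [2/5, 23/45) → index 3
j=6: u_6=181/300 ∈ [23/45, 2/3) → index 4
j=7: u_7=211/300 ∈ [31/45, 7/9) → index 6
j=8: u_8=241/300 ∈ [7/9, 37/45) → index 7
j=9: u_9=271/300 ∈ [37/45, 41/45) → index 8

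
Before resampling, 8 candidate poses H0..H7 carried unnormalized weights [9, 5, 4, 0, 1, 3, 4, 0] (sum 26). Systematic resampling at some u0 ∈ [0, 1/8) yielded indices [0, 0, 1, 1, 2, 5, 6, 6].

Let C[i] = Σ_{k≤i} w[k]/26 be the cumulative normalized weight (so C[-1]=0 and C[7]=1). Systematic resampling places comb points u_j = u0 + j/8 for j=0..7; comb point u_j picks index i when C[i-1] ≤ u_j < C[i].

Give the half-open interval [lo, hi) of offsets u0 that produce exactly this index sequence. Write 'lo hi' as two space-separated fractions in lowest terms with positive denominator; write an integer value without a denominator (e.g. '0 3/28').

11/104 1/8

C = [9/26, 7/13, 9/13, 9/13, 19/26, 11/13, 1, 1]
j=0 picked index 0: u0 ∈ [0, 9/26)
j=1 picked index 0: u0 ∈ [-1/8, 23/104)
j=2 picked index 1: u0 ∈ [5/52, 15/52)
j=3 picked index 1: u0 ∈ [-3/104, 17/104)
j=4 picked index 2: u0 ∈ [1/26, 5/26)
j=5 picked index 5: u0 ∈ [11/104, 23/104)
j=6 picked index 6: u0 ∈ [5/52, 1/4)
j=7 picked index 6: u0 ∈ [-3/104, 1/8)
intersection: [11/104, 1/8)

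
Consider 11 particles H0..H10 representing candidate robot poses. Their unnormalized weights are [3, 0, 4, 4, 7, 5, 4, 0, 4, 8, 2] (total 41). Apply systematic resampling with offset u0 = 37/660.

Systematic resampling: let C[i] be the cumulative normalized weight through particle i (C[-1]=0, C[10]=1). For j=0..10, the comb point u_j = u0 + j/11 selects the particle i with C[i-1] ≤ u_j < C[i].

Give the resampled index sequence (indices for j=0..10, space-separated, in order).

0 2 3 4 4 5 6 8 9 9 10

C = [3/41, 3/41, 7/41, 11/41, 18/41, 23/41, 27/41, 27/41, 31/41, 39/41, 1]
j=0: u_0=37/660 ∈ [0, 3/41) → index 0
j=1: u_1=97/660 ∈ [3/41, 7/41) → index 2
j=2: u_2=157/660 ∈ [7/41, 11/41) → index 3
j=3: u_3=217/660 ∈ [11/41, 18/41) → index 4
j=4: u_4=277/660 ∈ [11/41, 18/41) → index 4
j=5: u_5=337/660 ∈ [18/41, 23/41) → index 5
j=6: u_6=397/660 ∈ [23/41, 27/41) → index 6
j=7: u_7=457/660 ∈ [27/41, 31/41) → index 8
j=8: u_8=47/60 ∈ [31/41, 39/41) → index 9
j=9: u_9=577/660 ∈ [31/41, 39/41) → index 9
j=10: u_10=637/660 ∈ [39/41, 1) → index 10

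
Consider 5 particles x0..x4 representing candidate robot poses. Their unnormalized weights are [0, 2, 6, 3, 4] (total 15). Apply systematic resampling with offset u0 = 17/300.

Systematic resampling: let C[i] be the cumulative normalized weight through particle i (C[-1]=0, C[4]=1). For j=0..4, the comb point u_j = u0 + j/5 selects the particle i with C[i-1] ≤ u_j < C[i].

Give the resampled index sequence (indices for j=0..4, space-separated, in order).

1 2 2 3 4

C = [0, 2/15, 8/15, 11/15, 1]
j=0: u_0=17/300 ∈ [0, 2/15) → index 1
j=1: u_1=77/300 ∈ [2/15, 8/15) → index 2
j=2: u_2=137/300 ∈ [2/15, 8/15) → index 2
j=3: u_3=197/300 ∈ [8/15, 11/15) → index 3
j=4: u_4=257/300 ∈ [11/15, 1) → index 4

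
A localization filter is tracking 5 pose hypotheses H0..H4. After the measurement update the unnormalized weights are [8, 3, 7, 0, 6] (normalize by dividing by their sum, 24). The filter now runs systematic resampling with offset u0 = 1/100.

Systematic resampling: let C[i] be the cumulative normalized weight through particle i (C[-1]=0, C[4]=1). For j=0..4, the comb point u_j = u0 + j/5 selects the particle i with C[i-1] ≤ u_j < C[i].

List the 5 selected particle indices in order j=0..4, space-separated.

0 0 1 2 4

C = [1/3, 11/24, 3/4, 3/4, 1]
j=0: u_0=1/100 ∈ [0, 1/3) → index 0
j=1: u_1=21/100 ∈ [0, 1/3) → index 0
j=2: u_2=41/100 ∈ [1/3, 11/24) → index 1
j=3: u_3=61/100 ∈ [11/24, 3/4) → index 2
j=4: u_4=81/100 ∈ [3/4, 1) → index 4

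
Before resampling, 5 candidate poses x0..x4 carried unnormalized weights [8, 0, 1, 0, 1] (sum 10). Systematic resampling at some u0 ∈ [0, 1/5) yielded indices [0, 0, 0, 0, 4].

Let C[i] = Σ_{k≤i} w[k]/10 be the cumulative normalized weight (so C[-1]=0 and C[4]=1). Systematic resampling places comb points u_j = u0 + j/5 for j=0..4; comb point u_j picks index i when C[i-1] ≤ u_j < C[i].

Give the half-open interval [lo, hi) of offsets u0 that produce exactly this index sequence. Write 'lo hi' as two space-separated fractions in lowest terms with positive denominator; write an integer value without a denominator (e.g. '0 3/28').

1/10 1/5

C = [4/5, 4/5, 9/10, 9/10, 1]
j=0 picked index 0: u0 ∈ [0, 4/5)
j=1 picked index 0: u0 ∈ [-1/5, 3/5)
j=2 picked index 0: u0 ∈ [-2/5, 2/5)
j=3 picked index 0: u0 ∈ [-3/5, 1/5)
j=4 picked index 4: u0 ∈ [1/10, 1/5)
intersection: [1/10, 1/5)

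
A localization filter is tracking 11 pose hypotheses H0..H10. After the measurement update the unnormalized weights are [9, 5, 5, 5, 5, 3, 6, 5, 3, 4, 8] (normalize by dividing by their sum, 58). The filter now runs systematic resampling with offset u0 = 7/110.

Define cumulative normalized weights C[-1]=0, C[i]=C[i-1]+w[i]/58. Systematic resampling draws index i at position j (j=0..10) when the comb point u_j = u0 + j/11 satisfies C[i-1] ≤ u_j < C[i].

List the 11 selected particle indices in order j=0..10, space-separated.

C = [9/58, 7/29, 19/58, 12/29, 1/2, 16/29, 19/29, 43/58, 23/29, 25/29, 1]
j=0: u_0=7/110 ∈ [0, 9/58) → index 0
j=1: u_1=17/110 ∈ [0, 9/58) → index 0
j=2: u_2=27/110 ∈ [7/29, 19/58) → index 2
j=3: u_3=37/110 ∈ [19/58, 12/29) → index 3
j=4: u_4=47/110 ∈ [12/29, 1/2) → index 4
j=5: u_5=57/110 ∈ [1/2, 16/29) → index 5
j=6: u_6=67/110 ∈ [16/29, 19/29) → index 6
j=7: u_7=7/10 ∈ [19/29, 43/58) → index 7
j=8: u_8=87/110 ∈ [43/58, 23/29) → index 8
j=9: u_9=97/110 ∈ [25/29, 1) → index 10
j=10: u_10=107/110 ∈ [25/29, 1) → index 10

0 0 2 3 4 5 6 7 8 10 10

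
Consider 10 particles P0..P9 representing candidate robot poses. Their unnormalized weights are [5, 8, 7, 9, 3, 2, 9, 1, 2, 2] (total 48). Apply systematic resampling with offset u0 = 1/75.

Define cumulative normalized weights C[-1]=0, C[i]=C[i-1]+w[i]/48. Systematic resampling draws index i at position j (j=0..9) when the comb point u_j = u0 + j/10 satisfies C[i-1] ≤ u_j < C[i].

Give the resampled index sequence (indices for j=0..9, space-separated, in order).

0 1 1 2 2 3 4 6 6 7

C = [5/48, 13/48, 5/12, 29/48, 2/3, 17/24, 43/48, 11/12, 23/24, 1]
j=0: u_0=1/75 ∈ [0, 5/48) → index 0
j=1: u_1=17/150 ∈ [5/48, 13/48) → index 1
j=2: u_2=16/75 ∈ [5/48, 13/48) → index 1
j=3: u_3=47/150 ∈ [13/48, 5/12) → index 2
j=4: u_4=31/75 ∈ [13/48, 5/12) → index 2
j=5: u_5=77/150 ∈ [5/12, 29/48) → index 3
j=6: u_6=46/75 ∈ [29/48, 2/3) → index 4
j=7: u_7=107/150 ∈ [17/24, 43/48) → index 6
j=8: u_8=61/75 ∈ [17/24, 43/48) → index 6
j=9: u_9=137/150 ∈ [43/48, 11/12) → index 7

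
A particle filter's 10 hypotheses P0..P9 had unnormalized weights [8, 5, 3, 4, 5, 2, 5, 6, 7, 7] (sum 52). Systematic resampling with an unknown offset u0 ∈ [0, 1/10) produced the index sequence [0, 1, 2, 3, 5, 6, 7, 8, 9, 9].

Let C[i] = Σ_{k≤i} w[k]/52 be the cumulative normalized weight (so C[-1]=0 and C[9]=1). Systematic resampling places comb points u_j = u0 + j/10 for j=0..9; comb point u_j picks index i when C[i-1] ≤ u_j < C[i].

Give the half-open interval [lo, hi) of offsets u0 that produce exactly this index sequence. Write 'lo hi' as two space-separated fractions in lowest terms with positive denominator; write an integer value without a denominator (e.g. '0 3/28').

C = [2/13, 1/4, 4/13, 5/13, 25/52, 27/52, 8/13, 19/26, 45/52, 1]
j=0 picked index 0: u0 ∈ [0, 2/13)
j=1 picked index 1: u0 ∈ [7/130, 3/20)
j=2 picked index 2: u0 ∈ [1/20, 7/65)
j=3 picked index 3: u0 ∈ [1/130, 11/130)
j=4 picked index 5: u0 ∈ [21/260, 31/260)
j=5 picked index 6: u0 ∈ [1/52, 3/26)
j=6 picked index 7: u0 ∈ [1/65, 17/130)
j=7 picked index 8: u0 ∈ [2/65, 43/260)
j=8 picked index 9: u0 ∈ [17/260, 1/5)
j=9 picked index 9: u0 ∈ [-9/260, 1/10)
intersection: [21/260, 11/130)

21/260 11/130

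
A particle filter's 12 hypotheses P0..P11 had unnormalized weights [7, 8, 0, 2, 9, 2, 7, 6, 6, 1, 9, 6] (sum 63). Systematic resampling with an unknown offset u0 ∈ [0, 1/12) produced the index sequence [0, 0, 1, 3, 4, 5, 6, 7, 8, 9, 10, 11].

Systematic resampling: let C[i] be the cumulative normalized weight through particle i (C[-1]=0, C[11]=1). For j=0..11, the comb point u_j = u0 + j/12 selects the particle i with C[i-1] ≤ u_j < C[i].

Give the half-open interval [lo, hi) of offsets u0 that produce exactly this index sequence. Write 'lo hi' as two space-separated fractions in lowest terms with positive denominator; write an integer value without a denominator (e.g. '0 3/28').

0 1/84

C = [1/9, 5/21, 5/21, 17/63, 26/63, 4/9, 5/9, 41/63, 47/63, 16/21, 19/21, 1]
j=0 picked index 0: u0 ∈ [0, 1/9)
j=1 picked index 0: u0 ∈ [-1/12, 1/36)
j=2 picked index 1: u0 ∈ [-1/18, 1/14)
j=3 picked index 3: u0 ∈ [-1/84, 5/252)
j=4 picked index 4: u0 ∈ [-4/63, 5/63)
j=5 picked index 5: u0 ∈ [-1/252, 1/36)
j=6 picked index 6: u0 ∈ [-1/18, 1/18)
j=7 picked index 7: u0 ∈ [-1/36, 17/252)
j=8 picked index 8: u0 ∈ [-1/63, 5/63)
j=9 picked index 9: u0 ∈ [-1/252, 1/84)
j=10 picked index 10: u0 ∈ [-1/14, 1/14)
j=11 picked index 11: u0 ∈ [-1/84, 1/12)
intersection: [0, 1/84)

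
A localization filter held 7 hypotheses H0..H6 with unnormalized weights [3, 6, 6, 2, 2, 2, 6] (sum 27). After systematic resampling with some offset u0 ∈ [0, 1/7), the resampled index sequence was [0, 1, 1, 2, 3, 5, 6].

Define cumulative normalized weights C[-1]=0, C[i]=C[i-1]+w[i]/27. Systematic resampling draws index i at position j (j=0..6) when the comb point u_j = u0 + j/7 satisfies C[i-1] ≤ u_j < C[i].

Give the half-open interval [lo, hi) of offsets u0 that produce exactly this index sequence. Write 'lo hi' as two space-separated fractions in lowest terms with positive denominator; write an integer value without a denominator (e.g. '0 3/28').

0 1/21

C = [1/9, 1/3, 5/9, 17/27, 19/27, 7/9, 1]
j=0 picked index 0: u0 ∈ [0, 1/9)
j=1 picked index 1: u0 ∈ [-2/63, 4/21)
j=2 picked index 1: u0 ∈ [-11/63, 1/21)
j=3 picked index 2: u0 ∈ [-2/21, 8/63)
j=4 picked index 3: u0 ∈ [-1/63, 11/189)
j=5 picked index 5: u0 ∈ [-2/189, 4/63)
j=6 picked index 6: u0 ∈ [-5/63, 1/7)
intersection: [0, 1/21)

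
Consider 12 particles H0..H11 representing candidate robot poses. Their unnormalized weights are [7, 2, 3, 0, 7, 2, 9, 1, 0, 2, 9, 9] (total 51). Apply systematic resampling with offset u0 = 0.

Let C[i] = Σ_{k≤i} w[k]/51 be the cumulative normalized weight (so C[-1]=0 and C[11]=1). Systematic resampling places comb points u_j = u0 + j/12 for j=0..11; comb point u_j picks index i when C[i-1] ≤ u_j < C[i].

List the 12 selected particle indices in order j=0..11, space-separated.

C = [7/51, 3/17, 4/17, 4/17, 19/51, 7/17, 10/17, 31/51, 31/51, 11/17, 14/17, 1]
j=0: u_0=0 ∈ [0, 7/51) → index 0
j=1: u_1=1/12 ∈ [0, 7/51) → index 0
j=2: u_2=1/6 ∈ [7/51, 3/17) → index 1
j=3: u_3=1/4 ∈ [4/17, 19/51) → index 4
j=4: u_4=1/3 ∈ [4/17, 19/51) → index 4
j=5: u_5=5/12 ∈ [7/17, 10/17) → index 6
j=6: u_6=1/2 ∈ [7/17, 10/17) → index 6
j=7: u_7=7/12 ∈ [7/17, 10/17) → index 6
j=8: u_8=2/3 ∈ [11/17, 14/17) → index 10
j=9: u_9=3/4 ∈ [11/17, 14/17) → index 10
j=10: u_10=5/6 ∈ [14/17, 1) → index 11
j=11: u_11=11/12 ∈ [14/17, 1) → index 11

0 0 1 4 4 6 6 6 10 10 11 11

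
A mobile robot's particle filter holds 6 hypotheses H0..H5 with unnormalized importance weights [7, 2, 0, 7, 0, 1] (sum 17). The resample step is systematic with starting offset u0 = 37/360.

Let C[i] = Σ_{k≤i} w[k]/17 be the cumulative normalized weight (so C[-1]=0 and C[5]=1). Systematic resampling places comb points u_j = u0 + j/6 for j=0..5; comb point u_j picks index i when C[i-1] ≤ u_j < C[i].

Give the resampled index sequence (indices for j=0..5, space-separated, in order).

0 0 1 3 3 3

C = [7/17, 9/17, 9/17, 16/17, 16/17, 1]
j=0: u_0=37/360 ∈ [0, 7/17) → index 0
j=1: u_1=97/360 ∈ [0, 7/17) → index 0
j=2: u_2=157/360 ∈ [7/17, 9/17) → index 1
j=3: u_3=217/360 ∈ [9/17, 16/17) → index 3
j=4: u_4=277/360 ∈ [9/17, 16/17) → index 3
j=5: u_5=337/360 ∈ [9/17, 16/17) → index 3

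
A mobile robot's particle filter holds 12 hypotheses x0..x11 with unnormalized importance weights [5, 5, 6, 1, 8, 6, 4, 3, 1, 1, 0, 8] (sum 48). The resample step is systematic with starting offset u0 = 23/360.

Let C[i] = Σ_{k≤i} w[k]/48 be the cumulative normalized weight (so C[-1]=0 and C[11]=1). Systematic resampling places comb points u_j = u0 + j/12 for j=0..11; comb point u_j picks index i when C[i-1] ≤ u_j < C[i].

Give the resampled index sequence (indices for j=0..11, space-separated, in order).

0 1 2 2 4 4 5 6 7 9 11 11

C = [5/48, 5/24, 1/3, 17/48, 25/48, 31/48, 35/48, 19/24, 13/16, 5/6, 5/6, 1]
j=0: u_0=23/360 ∈ [0, 5/48) → index 0
j=1: u_1=53/360 ∈ [5/48, 5/24) → index 1
j=2: u_2=83/360 ∈ [5/24, 1/3) → index 2
j=3: u_3=113/360 ∈ [5/24, 1/3) → index 2
j=4: u_4=143/360 ∈ [17/48, 25/48) → index 4
j=5: u_5=173/360 ∈ [17/48, 25/48) → index 4
j=6: u_6=203/360 ∈ [25/48, 31/48) → index 5
j=7: u_7=233/360 ∈ [31/48, 35/48) → index 6
j=8: u_8=263/360 ∈ [35/48, 19/24) → index 7
j=9: u_9=293/360 ∈ [13/16, 5/6) → index 9
j=10: u_10=323/360 ∈ [5/6, 1) → index 11
j=11: u_11=353/360 ∈ [5/6, 1) → index 11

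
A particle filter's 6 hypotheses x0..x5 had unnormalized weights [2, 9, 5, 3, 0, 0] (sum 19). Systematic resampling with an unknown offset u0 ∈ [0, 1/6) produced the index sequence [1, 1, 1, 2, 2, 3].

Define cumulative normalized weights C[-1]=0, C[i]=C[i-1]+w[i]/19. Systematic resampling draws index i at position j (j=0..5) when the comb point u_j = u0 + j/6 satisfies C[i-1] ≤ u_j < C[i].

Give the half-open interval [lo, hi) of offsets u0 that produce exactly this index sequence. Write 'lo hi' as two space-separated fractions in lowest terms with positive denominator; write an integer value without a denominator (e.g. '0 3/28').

C = [2/19, 11/19, 16/19, 1, 1, 1]
j=0 picked index 1: u0 ∈ [2/19, 11/19)
j=1 picked index 1: u0 ∈ [-7/114, 47/114)
j=2 picked index 1: u0 ∈ [-13/57, 14/57)
j=3 picked index 2: u0 ∈ [3/38, 13/38)
j=4 picked index 2: u0 ∈ [-5/57, 10/57)
j=5 picked index 3: u0 ∈ [1/114, 1/6)
intersection: [2/19, 1/6)

2/19 1/6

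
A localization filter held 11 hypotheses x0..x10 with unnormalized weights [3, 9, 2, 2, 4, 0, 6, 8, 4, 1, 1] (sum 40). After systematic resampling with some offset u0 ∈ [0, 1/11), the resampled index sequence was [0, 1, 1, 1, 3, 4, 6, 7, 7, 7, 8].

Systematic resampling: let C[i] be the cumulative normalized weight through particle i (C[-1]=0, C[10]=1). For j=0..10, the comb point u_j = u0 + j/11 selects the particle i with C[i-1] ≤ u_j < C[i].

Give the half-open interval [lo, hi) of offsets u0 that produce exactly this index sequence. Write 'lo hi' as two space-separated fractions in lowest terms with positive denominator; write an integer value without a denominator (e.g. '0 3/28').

3/220 3/110

C = [3/40, 3/10, 7/20, 2/5, 1/2, 1/2, 13/20, 17/20, 19/20, 39/40, 1]
j=0 picked index 0: u0 ∈ [0, 3/40)
j=1 picked index 1: u0 ∈ [-7/440, 23/110)
j=2 picked index 1: u0 ∈ [-47/440, 13/110)
j=3 picked index 1: u0 ∈ [-87/440, 3/110)
j=4 picked index 3: u0 ∈ [-3/220, 2/55)
j=5 picked index 4: u0 ∈ [-3/55, 1/22)
j=6 picked index 6: u0 ∈ [-1/22, 23/220)
j=7 picked index 7: u0 ∈ [3/220, 47/220)
j=8 picked index 7: u0 ∈ [-17/220, 27/220)
j=9 picked index 7: u0 ∈ [-37/220, 7/220)
j=10 picked index 8: u0 ∈ [-13/220, 9/220)
intersection: [3/220, 3/110)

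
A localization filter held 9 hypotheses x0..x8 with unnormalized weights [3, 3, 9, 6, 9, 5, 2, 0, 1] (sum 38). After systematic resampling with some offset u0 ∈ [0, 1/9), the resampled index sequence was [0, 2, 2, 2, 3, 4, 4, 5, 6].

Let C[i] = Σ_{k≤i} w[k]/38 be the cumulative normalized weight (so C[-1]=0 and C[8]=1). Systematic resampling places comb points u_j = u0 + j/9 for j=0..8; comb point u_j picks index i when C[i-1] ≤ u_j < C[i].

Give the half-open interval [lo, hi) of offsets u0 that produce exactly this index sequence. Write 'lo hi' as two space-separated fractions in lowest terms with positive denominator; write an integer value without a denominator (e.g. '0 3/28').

C = [3/38, 3/19, 15/38, 21/38, 15/19, 35/38, 37/38, 37/38, 1]
j=0 picked index 0: u0 ∈ [0, 3/38)
j=1 picked index 2: u0 ∈ [8/171, 97/342)
j=2 picked index 2: u0 ∈ [-11/171, 59/342)
j=3 picked index 2: u0 ∈ [-10/57, 7/114)
j=4 picked index 3: u0 ∈ [-17/342, 37/342)
j=5 picked index 4: u0 ∈ [-1/342, 40/171)
j=6 picked index 4: u0 ∈ [-13/114, 7/57)
j=7 picked index 5: u0 ∈ [2/171, 49/342)
j=8 picked index 6: u0 ∈ [11/342, 29/342)
intersection: [8/171, 7/114)

8/171 7/114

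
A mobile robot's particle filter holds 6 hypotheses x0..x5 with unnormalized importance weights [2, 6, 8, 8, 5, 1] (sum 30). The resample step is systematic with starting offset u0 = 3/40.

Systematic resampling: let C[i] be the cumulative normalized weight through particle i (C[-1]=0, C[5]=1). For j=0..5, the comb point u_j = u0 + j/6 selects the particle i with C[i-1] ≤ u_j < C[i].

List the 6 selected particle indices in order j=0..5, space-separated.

1 1 2 3 3 4

C = [1/15, 4/15, 8/15, 4/5, 29/30, 1]
j=0: u_0=3/40 ∈ [1/15, 4/15) → index 1
j=1: u_1=29/120 ∈ [1/15, 4/15) → index 1
j=2: u_2=49/120 ∈ [4/15, 8/15) → index 2
j=3: u_3=23/40 ∈ [8/15, 4/5) → index 3
j=4: u_4=89/120 ∈ [8/15, 4/5) → index 3
j=5: u_5=109/120 ∈ [4/5, 29/30) → index 4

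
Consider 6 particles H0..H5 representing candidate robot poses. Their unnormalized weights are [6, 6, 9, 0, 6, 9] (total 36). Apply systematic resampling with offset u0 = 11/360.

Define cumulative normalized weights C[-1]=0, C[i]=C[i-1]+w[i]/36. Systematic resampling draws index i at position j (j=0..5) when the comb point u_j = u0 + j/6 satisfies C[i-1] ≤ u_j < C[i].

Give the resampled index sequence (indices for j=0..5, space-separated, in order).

C = [1/6, 1/3, 7/12, 7/12, 3/4, 1]
j=0: u_0=11/360 ∈ [0, 1/6) → index 0
j=1: u_1=71/360 ∈ [1/6, 1/3) → index 1
j=2: u_2=131/360 ∈ [1/3, 7/12) → index 2
j=3: u_3=191/360 ∈ [1/3, 7/12) → index 2
j=4: u_4=251/360 ∈ [7/12, 3/4) → index 4
j=5: u_5=311/360 ∈ [3/4, 1) → index 5

0 1 2 2 4 5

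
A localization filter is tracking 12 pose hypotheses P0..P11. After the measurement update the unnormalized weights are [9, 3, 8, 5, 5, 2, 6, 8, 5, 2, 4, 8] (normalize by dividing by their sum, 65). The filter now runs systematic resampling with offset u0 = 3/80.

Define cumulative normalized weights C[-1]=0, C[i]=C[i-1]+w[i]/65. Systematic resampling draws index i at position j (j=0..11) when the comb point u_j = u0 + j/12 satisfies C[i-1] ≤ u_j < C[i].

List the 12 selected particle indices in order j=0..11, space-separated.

0 0 2 2 3 4 6 7 7 9 10 11

C = [9/65, 12/65, 4/13, 5/13, 6/13, 32/65, 38/65, 46/65, 51/65, 53/65, 57/65, 1]
j=0: u_0=3/80 ∈ [0, 9/65) → index 0
j=1: u_1=29/240 ∈ [0, 9/65) → index 0
j=2: u_2=49/240 ∈ [12/65, 4/13) → index 2
j=3: u_3=23/80 ∈ [12/65, 4/13) → index 2
j=4: u_4=89/240 ∈ [4/13, 5/13) → index 3
j=5: u_5=109/240 ∈ [5/13, 6/13) → index 4
j=6: u_6=43/80 ∈ [32/65, 38/65) → index 6
j=7: u_7=149/240 ∈ [38/65, 46/65) → index 7
j=8: u_8=169/240 ∈ [38/65, 46/65) → index 7
j=9: u_9=63/80 ∈ [51/65, 53/65) → index 9
j=10: u_10=209/240 ∈ [53/65, 57/65) → index 10
j=11: u_11=229/240 ∈ [57/65, 1) → index 11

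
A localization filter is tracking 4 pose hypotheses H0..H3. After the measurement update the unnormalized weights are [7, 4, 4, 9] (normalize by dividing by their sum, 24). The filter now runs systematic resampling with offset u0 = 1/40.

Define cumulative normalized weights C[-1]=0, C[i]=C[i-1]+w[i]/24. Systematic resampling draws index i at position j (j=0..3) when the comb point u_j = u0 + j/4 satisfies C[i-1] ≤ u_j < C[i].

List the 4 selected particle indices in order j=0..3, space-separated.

0 0 2 3

C = [7/24, 11/24, 5/8, 1]
j=0: u_0=1/40 ∈ [0, 7/24) → index 0
j=1: u_1=11/40 ∈ [0, 7/24) → index 0
j=2: u_2=21/40 ∈ [11/24, 5/8) → index 2
j=3: u_3=31/40 ∈ [5/8, 1) → index 3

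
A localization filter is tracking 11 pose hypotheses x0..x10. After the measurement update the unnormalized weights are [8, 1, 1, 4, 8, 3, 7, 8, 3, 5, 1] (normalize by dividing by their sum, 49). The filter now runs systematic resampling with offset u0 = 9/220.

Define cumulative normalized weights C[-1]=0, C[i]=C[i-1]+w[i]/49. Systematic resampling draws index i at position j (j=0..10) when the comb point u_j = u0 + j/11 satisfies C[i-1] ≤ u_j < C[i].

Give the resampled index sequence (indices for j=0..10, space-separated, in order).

C = [8/49, 9/49, 10/49, 2/7, 22/49, 25/49, 32/49, 40/49, 43/49, 48/49, 1]
j=0: u_0=9/220 ∈ [0, 8/49) → index 0
j=1: u_1=29/220 ∈ [0, 8/49) → index 0
j=2: u_2=49/220 ∈ [10/49, 2/7) → index 3
j=3: u_3=69/220 ∈ [2/7, 22/49) → index 4
j=4: u_4=89/220 ∈ [2/7, 22/49) → index 4
j=5: u_5=109/220 ∈ [22/49, 25/49) → index 5
j=6: u_6=129/220 ∈ [25/49, 32/49) → index 6
j=7: u_7=149/220 ∈ [32/49, 40/49) → index 7
j=8: u_8=169/220 ∈ [32/49, 40/49) → index 7
j=9: u_9=189/220 ∈ [40/49, 43/49) → index 8
j=10: u_10=19/20 ∈ [43/49, 48/49) → index 9

0 0 3 4 4 5 6 7 7 8 9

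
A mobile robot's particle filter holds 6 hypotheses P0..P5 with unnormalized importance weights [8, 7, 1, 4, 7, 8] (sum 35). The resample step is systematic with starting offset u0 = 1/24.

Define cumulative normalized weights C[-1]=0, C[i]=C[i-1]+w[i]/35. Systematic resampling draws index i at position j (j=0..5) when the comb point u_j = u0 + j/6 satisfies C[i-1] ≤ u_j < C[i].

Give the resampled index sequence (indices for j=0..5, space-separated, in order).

0 0 1 3 4 5

C = [8/35, 3/7, 16/35, 4/7, 27/35, 1]
j=0: u_0=1/24 ∈ [0, 8/35) → index 0
j=1: u_1=5/24 ∈ [0, 8/35) → index 0
j=2: u_2=3/8 ∈ [8/35, 3/7) → index 1
j=3: u_3=13/24 ∈ [16/35, 4/7) → index 3
j=4: u_4=17/24 ∈ [4/7, 27/35) → index 4
j=5: u_5=7/8 ∈ [27/35, 1) → index 5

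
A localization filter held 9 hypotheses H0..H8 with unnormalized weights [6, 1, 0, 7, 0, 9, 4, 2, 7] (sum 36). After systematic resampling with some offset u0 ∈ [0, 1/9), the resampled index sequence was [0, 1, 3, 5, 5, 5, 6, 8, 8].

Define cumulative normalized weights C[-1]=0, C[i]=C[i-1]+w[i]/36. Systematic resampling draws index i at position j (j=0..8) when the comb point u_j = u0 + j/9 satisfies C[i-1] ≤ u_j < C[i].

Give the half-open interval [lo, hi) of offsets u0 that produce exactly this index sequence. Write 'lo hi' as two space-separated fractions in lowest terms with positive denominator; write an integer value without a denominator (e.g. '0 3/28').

C = [1/6, 7/36, 7/36, 7/18, 7/18, 23/36, 3/4, 29/36, 1]
j=0 picked index 0: u0 ∈ [0, 1/6)
j=1 picked index 1: u0 ∈ [1/18, 1/12)
j=2 picked index 3: u0 ∈ [-1/36, 1/6)
j=3 picked index 5: u0 ∈ [1/18, 11/36)
j=4 picked index 5: u0 ∈ [-1/18, 7/36)
j=5 picked index 5: u0 ∈ [-1/6, 1/12)
j=6 picked index 6: u0 ∈ [-1/36, 1/12)
j=7 picked index 8: u0 ∈ [1/36, 2/9)
j=8 picked index 8: u0 ∈ [-1/12, 1/9)
intersection: [1/18, 1/12)

1/18 1/12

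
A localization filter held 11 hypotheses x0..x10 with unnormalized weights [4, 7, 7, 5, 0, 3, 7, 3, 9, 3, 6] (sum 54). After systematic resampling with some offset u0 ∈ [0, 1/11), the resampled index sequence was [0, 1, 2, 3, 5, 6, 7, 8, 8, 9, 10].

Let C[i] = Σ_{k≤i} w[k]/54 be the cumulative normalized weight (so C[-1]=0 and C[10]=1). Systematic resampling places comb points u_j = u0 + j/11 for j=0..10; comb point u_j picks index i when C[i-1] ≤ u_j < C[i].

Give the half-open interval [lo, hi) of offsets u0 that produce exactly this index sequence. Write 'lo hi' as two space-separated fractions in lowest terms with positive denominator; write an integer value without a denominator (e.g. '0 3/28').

C = [2/27, 11/54, 1/3, 23/54, 23/54, 13/27, 11/18, 2/3, 5/6, 8/9, 1]
j=0 picked index 0: u0 ∈ [0, 2/27)
j=1 picked index 1: u0 ∈ [-5/297, 67/594)
j=2 picked index 2: u0 ∈ [13/594, 5/33)
j=3 picked index 3: u0 ∈ [2/33, 91/594)
j=4 picked index 5: u0 ∈ [37/594, 35/297)
j=5 picked index 6: u0 ∈ [8/297, 31/198)
j=6 picked index 7: u0 ∈ [13/198, 4/33)
j=7 picked index 8: u0 ∈ [1/33, 13/66)
j=8 picked index 8: u0 ∈ [-2/33, 7/66)
j=9 picked index 9: u0 ∈ [1/66, 7/99)
j=10 picked index 10: u0 ∈ [-2/99, 1/11)
intersection: [13/198, 7/99)

13/198 7/99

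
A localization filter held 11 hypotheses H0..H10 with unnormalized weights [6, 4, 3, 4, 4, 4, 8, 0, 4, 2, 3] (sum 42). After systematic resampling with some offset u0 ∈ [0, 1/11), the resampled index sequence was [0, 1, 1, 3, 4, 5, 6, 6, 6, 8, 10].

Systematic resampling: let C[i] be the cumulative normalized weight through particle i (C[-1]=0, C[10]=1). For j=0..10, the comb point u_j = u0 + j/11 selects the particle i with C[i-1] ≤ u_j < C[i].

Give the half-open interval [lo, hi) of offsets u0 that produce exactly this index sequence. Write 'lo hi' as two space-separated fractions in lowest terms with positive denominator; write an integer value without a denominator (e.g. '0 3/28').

C = [1/7, 5/21, 13/42, 17/42, 1/2, 25/42, 11/14, 11/14, 37/42, 13/14, 1]
j=0 picked index 0: u0 ∈ [0, 1/7)
j=1 picked index 1: u0 ∈ [4/77, 34/231)
j=2 picked index 1: u0 ∈ [-3/77, 13/231)
j=3 picked index 3: u0 ∈ [17/462, 61/462)
j=4 picked index 4: u0 ∈ [19/462, 3/22)
j=5 picked index 5: u0 ∈ [1/22, 65/462)
j=6 picked index 6: u0 ∈ [23/462, 37/154)
j=7 picked index 6: u0 ∈ [-19/462, 23/154)
j=8 picked index 6: u0 ∈ [-61/462, 9/154)
j=9 picked index 8: u0 ∈ [-5/154, 29/462)
j=10 picked index 10: u0 ∈ [3/154, 1/11)
intersection: [4/77, 13/231)

4/77 13/231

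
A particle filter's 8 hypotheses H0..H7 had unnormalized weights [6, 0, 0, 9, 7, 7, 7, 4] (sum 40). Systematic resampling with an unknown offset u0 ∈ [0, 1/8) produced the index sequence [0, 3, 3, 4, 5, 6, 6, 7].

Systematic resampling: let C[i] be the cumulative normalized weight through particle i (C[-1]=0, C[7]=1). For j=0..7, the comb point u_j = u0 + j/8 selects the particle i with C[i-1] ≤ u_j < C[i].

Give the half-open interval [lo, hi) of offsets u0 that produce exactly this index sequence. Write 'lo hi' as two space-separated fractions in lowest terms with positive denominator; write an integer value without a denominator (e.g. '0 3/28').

C = [3/20, 3/20, 3/20, 3/8, 11/20, 29/40, 9/10, 1]
j=0 picked index 0: u0 ∈ [0, 3/20)
j=1 picked index 3: u0 ∈ [1/40, 1/4)
j=2 picked index 3: u0 ∈ [-1/10, 1/8)
j=3 picked index 4: u0 ∈ [0, 7/40)
j=4 picked index 5: u0 ∈ [1/20, 9/40)
j=5 picked index 6: u0 ∈ [1/10, 11/40)
j=6 picked index 6: u0 ∈ [-1/40, 3/20)
j=7 picked index 7: u0 ∈ [1/40, 1/8)
intersection: [1/10, 1/8)

1/10 1/8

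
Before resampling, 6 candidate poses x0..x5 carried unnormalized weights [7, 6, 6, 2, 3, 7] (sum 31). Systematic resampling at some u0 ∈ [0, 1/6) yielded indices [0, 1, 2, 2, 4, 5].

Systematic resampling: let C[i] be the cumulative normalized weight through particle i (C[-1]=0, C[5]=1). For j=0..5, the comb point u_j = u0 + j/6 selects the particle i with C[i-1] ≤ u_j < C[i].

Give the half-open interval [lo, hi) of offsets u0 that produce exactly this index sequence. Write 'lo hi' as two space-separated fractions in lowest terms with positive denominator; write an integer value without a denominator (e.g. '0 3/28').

8/93 10/93

C = [7/31, 13/31, 19/31, 21/31, 24/31, 1]
j=0 picked index 0: u0 ∈ [0, 7/31)
j=1 picked index 1: u0 ∈ [11/186, 47/186)
j=2 picked index 2: u0 ∈ [8/93, 26/93)
j=3 picked index 2: u0 ∈ [-5/62, 7/62)
j=4 picked index 4: u0 ∈ [1/93, 10/93)
j=5 picked index 5: u0 ∈ [-11/186, 1/6)
intersection: [8/93, 10/93)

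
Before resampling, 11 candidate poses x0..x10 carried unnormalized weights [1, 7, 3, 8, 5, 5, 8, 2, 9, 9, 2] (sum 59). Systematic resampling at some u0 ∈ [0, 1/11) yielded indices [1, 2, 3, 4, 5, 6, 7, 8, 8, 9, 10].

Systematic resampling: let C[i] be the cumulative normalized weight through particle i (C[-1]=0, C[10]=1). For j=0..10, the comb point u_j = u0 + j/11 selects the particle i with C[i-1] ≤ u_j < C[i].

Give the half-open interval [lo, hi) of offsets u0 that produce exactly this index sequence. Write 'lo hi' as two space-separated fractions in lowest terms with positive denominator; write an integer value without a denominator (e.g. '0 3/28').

C = [1/59, 8/59, 11/59, 19/59, 24/59, 29/59, 37/59, 39/59, 48/59, 57/59, 1]
j=0 picked index 1: u0 ∈ [1/59, 8/59)
j=1 picked index 2: u0 ∈ [29/649, 62/649)
j=2 picked index 3: u0 ∈ [3/649, 91/649)
j=3 picked index 4: u0 ∈ [32/649, 87/649)
j=4 picked index 5: u0 ∈ [28/649, 83/649)
j=5 picked index 6: u0 ∈ [24/649, 112/649)
j=6 picked index 7: u0 ∈ [53/649, 75/649)
j=7 picked index 8: u0 ∈ [16/649, 115/649)
j=8 picked index 8: u0 ∈ [-43/649, 56/649)
j=9 picked index 9: u0 ∈ [-3/649, 96/649)
j=10 picked index 10: u0 ∈ [37/649, 1/11)
intersection: [53/649, 56/649)

53/649 56/649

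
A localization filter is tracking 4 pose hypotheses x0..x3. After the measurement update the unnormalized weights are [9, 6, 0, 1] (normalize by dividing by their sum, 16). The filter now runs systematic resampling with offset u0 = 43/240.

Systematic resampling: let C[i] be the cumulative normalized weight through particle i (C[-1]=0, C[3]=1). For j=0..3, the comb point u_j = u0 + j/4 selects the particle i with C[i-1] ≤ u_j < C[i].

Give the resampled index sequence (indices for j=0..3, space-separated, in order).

C = [9/16, 15/16, 15/16, 1]
j=0: u_0=43/240 ∈ [0, 9/16) → index 0
j=1: u_1=103/240 ∈ [0, 9/16) → index 0
j=2: u_2=163/240 ∈ [9/16, 15/16) → index 1
j=3: u_3=223/240 ∈ [9/16, 15/16) → index 1

0 0 1 1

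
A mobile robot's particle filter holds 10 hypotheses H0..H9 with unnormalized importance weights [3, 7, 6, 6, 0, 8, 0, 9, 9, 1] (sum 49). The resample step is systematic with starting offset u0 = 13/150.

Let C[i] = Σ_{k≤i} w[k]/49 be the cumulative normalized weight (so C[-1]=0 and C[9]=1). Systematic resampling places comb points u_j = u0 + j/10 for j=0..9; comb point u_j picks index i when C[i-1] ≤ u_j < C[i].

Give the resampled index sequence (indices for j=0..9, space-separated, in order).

C = [3/49, 10/49, 16/49, 22/49, 22/49, 30/49, 30/49, 39/49, 48/49, 1]
j=0: u_0=13/150 ∈ [3/49, 10/49) → index 1
j=1: u_1=14/75 ∈ [3/49, 10/49) → index 1
j=2: u_2=43/150 ∈ [10/49, 16/49) → index 2
j=3: u_3=29/75 ∈ [16/49, 22/49) → index 3
j=4: u_4=73/150 ∈ [22/49, 30/49) → index 5
j=5: u_5=44/75 ∈ [22/49, 30/49) → index 5
j=6: u_6=103/150 ∈ [30/49, 39/49) → index 7
j=7: u_7=59/75 ∈ [30/49, 39/49) → index 7
j=8: u_8=133/150 ∈ [39/49, 48/49) → index 8
j=9: u_9=74/75 ∈ [48/49, 1) → index 9

1 1 2 3 5 5 7 7 8 9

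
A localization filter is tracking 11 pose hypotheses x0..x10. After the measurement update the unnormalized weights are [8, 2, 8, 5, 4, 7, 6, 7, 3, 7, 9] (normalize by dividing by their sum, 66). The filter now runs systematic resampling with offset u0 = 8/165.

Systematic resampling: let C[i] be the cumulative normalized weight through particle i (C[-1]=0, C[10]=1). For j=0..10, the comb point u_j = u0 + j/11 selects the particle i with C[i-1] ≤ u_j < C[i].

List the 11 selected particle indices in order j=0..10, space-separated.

C = [4/33, 5/33, 3/11, 23/66, 9/22, 17/33, 20/33, 47/66, 25/33, 19/22, 1]
j=0: u_0=8/165 ∈ [0, 4/33) → index 0
j=1: u_1=23/165 ∈ [4/33, 5/33) → index 1
j=2: u_2=38/165 ∈ [5/33, 3/11) → index 2
j=3: u_3=53/165 ∈ [3/11, 23/66) → index 3
j=4: u_4=68/165 ∈ [9/22, 17/33) → index 5
j=5: u_5=83/165 ∈ [9/22, 17/33) → index 5
j=6: u_6=98/165 ∈ [17/33, 20/33) → index 6
j=7: u_7=113/165 ∈ [20/33, 47/66) → index 7
j=8: u_8=128/165 ∈ [25/33, 19/22) → index 9
j=9: u_9=13/15 ∈ [19/22, 1) → index 10
j=10: u_10=158/165 ∈ [19/22, 1) → index 10

0 1 2 3 5 5 6 7 9 10 10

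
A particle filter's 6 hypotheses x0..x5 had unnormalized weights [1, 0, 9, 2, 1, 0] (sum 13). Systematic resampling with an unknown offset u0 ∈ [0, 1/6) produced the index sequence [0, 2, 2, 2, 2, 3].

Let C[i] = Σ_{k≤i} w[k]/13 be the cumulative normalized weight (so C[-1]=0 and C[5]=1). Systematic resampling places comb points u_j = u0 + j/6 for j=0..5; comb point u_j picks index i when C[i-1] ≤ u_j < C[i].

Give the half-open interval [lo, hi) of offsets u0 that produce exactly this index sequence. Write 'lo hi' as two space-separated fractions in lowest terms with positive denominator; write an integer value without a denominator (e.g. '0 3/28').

0 1/13

C = [1/13, 1/13, 10/13, 12/13, 1, 1]
j=0 picked index 0: u0 ∈ [0, 1/13)
j=1 picked index 2: u0 ∈ [-7/78, 47/78)
j=2 picked index 2: u0 ∈ [-10/39, 17/39)
j=3 picked index 2: u0 ∈ [-11/26, 7/26)
j=4 picked index 2: u0 ∈ [-23/39, 4/39)
j=5 picked index 3: u0 ∈ [-5/78, 7/78)
intersection: [0, 1/13)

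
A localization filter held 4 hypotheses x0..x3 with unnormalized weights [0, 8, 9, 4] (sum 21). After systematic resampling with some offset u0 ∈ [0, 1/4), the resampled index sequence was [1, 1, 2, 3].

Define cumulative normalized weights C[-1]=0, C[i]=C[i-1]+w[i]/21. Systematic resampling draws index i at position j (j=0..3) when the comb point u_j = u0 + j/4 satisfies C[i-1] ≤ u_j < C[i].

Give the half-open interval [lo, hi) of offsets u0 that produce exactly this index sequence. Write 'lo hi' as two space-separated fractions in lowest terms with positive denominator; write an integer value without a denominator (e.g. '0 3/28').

5/84 11/84

C = [0, 8/21, 17/21, 1]
j=0 picked index 1: u0 ∈ [0, 8/21)
j=1 picked index 1: u0 ∈ [-1/4, 11/84)
j=2 picked index 2: u0 ∈ [-5/42, 13/42)
j=3 picked index 3: u0 ∈ [5/84, 1/4)
intersection: [5/84, 11/84)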